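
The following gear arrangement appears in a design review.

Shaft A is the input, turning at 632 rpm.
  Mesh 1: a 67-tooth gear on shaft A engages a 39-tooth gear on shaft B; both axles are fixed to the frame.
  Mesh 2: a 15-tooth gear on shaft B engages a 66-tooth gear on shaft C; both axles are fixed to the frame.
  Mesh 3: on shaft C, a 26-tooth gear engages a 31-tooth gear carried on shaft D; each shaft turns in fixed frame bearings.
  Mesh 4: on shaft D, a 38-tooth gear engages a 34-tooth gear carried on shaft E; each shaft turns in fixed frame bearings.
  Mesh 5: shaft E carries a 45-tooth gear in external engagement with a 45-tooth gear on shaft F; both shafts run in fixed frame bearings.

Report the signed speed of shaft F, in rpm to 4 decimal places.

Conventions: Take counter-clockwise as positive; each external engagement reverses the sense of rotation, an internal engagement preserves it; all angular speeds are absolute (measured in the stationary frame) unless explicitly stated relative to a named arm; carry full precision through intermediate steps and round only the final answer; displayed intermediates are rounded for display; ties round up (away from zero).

recognized (6 fixed axles, 5 meshes): fixed-axis compound train
mesh 1 [67T→39T]: ω = 632.0000×67/39 = 1085.7436 rpm, sense flips to −
mesh 2 [15T→66T]: ω = 1085.7436×15/66 = 246.7599 rpm, sense flips to +
mesh 3 [26T→31T]: ω = 246.7599×26/31 = 206.9599 rpm, sense flips to −
mesh 4 [38T→34T]: ω = 206.9599×38/34 = 231.3081 rpm, sense flips to +
mesh 5 [45T→45T]: ω = 231.3081×45/45 = 231.3081 rpm, sense flips to −
signed output speed = -231.3081 rpm

-231.3081 rpm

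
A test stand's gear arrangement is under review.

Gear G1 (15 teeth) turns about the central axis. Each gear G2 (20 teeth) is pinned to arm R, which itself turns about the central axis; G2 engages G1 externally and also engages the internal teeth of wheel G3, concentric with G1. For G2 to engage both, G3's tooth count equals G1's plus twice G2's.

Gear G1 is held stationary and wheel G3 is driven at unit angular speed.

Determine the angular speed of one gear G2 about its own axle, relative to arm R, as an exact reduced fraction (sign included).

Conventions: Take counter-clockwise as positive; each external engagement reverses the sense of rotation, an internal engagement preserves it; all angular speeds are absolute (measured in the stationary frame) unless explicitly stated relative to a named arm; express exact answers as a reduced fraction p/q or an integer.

class = planetary set [G3 = 15+2·20 = 55; Willis about the carrier]
ring teeth: 15 + 2·20 = 55
15(ω_sun−ω_arm) = −55(ω_ring−ω_arm),  ω_sun = 0, ω_ring = 1
15(0−ω_arm) = −55(1−ω_arm)  ⇒  70·ω_arm = 55  ⇒  ω_arm = 11/14
sun–planet mesh: 15·(0−11/14) = −20·(ω_p−ω_arm)  ⇒  ω_p−ω_arm = 33/56
exact speed ratio = 33/56

33/56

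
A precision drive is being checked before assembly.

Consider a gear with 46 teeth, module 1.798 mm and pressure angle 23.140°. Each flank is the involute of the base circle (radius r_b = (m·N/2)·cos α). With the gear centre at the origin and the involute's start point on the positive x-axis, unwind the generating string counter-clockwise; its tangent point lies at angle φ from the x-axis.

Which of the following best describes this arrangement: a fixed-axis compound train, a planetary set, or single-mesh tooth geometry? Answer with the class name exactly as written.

class = single-mesh tooth geometry [base-circle involute, m = 1.798, 46T]
classification: single-mesh tooth geometry

single-mesh tooth geometry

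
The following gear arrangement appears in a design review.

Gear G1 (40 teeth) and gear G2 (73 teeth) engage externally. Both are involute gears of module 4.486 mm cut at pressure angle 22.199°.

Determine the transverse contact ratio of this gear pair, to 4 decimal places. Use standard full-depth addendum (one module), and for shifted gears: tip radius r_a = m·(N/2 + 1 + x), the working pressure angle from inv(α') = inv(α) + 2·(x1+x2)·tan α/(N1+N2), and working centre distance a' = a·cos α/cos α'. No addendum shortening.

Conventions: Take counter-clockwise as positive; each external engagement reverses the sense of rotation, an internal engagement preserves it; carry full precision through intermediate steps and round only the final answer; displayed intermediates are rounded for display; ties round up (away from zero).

1.6540

topology: single-mesh involute geometry — m = 4.486, 40T/73T pair
base radii: r_b1 = 83.069701, r_b2 = 151.602203
tip radii: r_a1 = 94.206000, r_a2 = 168.225000
no profile shift: α' = α, a' = a
action lengths: √(r_a1²−r_b1²) = 44.431917, √(r_a2²−r_b2²) = 72.913802
base pitch p_b = π·m·cos α = 13.048558
CR = (44.431917 + 72.913802 − 253.459000·sin 22.19900°)/13.048558 = 1.654027
contact ratio ≈ 1.6540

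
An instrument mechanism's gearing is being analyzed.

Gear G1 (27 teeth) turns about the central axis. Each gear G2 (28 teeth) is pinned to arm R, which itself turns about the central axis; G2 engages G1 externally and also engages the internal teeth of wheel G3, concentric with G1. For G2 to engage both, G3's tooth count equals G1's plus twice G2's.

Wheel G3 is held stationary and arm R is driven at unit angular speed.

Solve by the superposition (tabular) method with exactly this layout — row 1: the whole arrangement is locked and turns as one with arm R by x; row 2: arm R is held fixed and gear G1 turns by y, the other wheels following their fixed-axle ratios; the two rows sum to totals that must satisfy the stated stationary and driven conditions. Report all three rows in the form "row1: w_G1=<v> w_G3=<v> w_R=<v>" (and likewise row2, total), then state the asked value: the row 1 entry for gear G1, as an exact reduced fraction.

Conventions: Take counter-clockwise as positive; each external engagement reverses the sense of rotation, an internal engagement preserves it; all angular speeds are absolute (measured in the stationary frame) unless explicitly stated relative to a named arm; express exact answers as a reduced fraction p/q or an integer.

row1: w_G1=1 w_G3=1 w_R=1
row2: w_G1=83/27 w_G3=-1 w_R=0
total: w_G1=110/27 w_G3=0 w_R=1
asked value: 1

class = planetary set [G3 = 27+2·28 = 83; Willis about the carrier]
row 1 — lock + rotate with arm: ω_sun = ω_ring = ω_arm = x
row 2 (arm held, sun turns y): ω_ring = −(27/83)·y, ω_arm = 0
boundary: total ω_ring = x − (27/83)·y = 0 and total ω_arm = x = 1  ⇒  y = 83/27, x = 1
row 2 ring = −(27/83)·83/27 = -1
totals (row 1 + row 2): sun 1 + 83/27 = 110/27, ring 1 + (-1) = 0, arm 1 + 0 = 1
asked cell (row1, sun) = 1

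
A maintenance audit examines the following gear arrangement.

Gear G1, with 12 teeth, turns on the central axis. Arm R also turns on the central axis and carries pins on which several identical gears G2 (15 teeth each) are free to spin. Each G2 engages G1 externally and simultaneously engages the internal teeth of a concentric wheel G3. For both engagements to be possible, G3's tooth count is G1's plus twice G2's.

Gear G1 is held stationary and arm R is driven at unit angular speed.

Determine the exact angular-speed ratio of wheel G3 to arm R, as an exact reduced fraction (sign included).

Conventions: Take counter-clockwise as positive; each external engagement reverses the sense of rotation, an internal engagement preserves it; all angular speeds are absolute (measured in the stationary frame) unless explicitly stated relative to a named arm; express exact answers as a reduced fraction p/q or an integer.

9/7

class = planetary set [G3 = 12+2·15 = 42; Willis about the carrier]
ring teeth: 12 + 2·15 = 42
12(ω_sun−ω_arm) = −42(ω_ring−ω_arm),  ω_sun = 0, ω_arm = 1
ω_ring = 1 − (12/42)(0−1) = 9/7
ω_out/ω_in = 9/7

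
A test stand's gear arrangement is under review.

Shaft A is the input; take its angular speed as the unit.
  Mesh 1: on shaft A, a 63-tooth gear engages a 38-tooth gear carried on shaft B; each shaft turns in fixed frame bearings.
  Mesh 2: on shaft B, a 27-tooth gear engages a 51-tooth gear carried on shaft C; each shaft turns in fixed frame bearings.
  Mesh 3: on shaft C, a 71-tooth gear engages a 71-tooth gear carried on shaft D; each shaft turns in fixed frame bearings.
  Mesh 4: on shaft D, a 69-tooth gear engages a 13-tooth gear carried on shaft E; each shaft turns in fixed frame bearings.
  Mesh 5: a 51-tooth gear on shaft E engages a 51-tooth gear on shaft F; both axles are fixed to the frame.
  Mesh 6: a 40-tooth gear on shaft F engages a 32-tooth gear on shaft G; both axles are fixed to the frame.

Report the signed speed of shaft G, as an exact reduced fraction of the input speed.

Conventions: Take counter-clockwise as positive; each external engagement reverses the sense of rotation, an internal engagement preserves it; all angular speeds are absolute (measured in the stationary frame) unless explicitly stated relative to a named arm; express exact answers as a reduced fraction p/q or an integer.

6-mesh fixed-axis compound train (all bearings frame-fixed)
mesh 1 [63T→38T]: |ω|/ω_in = 1×63/38 = 63/38, sense flips to −
mesh 2 [27T→51T]: |ω|/ω_in = (63/38)×27/51 = 567/646, sense flips to +
mesh 3 [71T→71T]: |ω|/ω_in = (567/646)×71/71 = 567/646, sense flips to −
mesh 4 [69T→13T]: |ω|/ω_in = (567/646)×69/13 = 39123/8398, sense flips to +
mesh 5 [51T→51T]: |ω|/ω_in = (39123/8398)×51/51 = 39123/8398, sense flips to −
mesh 6 [40T→32T]: |ω|/ω_in = (39123/8398)×40/32 = 195615/33592, sense flips to +
signed output speed (× input speed) = 195615/33592

195615/33592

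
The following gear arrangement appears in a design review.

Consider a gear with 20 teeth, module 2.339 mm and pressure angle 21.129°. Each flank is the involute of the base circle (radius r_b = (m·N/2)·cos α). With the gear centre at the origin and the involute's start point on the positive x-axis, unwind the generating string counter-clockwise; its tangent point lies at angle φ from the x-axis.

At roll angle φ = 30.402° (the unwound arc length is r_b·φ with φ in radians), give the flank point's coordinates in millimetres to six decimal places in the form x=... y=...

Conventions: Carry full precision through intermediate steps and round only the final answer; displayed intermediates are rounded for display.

x=24.676073 y=1.056198

single-mesh involute tooth geometry (20T wheel at module 2.339)
pitch radius r_p = m·N/2 = 2.339·20/2 = 23.390000
base radius r_b = r_p·cos α = 23.390000·cos 21.129° = 21.817518
roll angle φ = 30.402° = 0.53061500 rad
x = r_b·(cos φ + φ·sin φ) = 24.676073
y = r_b·(sin φ − φ·cos φ) = 1.056198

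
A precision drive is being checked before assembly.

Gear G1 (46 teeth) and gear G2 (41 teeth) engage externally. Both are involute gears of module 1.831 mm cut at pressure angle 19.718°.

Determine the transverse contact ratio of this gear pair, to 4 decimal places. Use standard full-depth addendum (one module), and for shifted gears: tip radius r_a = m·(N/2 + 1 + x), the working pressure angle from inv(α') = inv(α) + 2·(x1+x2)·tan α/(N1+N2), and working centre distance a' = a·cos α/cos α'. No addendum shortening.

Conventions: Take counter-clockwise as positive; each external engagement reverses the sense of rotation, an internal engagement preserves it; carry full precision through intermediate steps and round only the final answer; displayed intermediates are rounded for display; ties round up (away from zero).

1.7436

single-mesh involute tooth geometry (46T engaging 41T at module 1.831)
base radii: r_b1 = 39.643687, r_b2 = 35.334591
tip radii: r_a1 = 43.944000, r_a2 = 39.366500
no profile shift: α' = α, a' = a
action lengths: √(r_a1²−r_b1²) = 18.959251, √(r_a2²−r_b2²) = 17.354769
base pitch p_b = π·m·cos α = 5.414970
CR = (18.959251 + 17.354769 − 79.648500·sin 19.71800°)/5.414970 = 1.743561
contact ratio ≈ 1.7436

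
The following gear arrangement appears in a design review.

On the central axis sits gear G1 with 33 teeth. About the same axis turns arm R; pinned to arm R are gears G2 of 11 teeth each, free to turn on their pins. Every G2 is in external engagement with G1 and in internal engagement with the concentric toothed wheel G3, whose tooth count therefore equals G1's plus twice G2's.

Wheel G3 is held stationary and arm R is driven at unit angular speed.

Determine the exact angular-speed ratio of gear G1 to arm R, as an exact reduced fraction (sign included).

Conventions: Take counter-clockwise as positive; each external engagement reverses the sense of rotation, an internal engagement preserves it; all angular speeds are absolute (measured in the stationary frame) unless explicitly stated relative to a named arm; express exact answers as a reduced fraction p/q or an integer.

recognized (axles ride arm R): planetary set, 33/11/55 teeth
ring teeth: 33 + 2·11 = 55
33(ω_sun−ω_arm) = −55(ω_ring−ω_arm),  ω_ring = 0, ω_arm = 1
ω_sun = 1 − (55/33)(0−1) = 8/3
ω_out/ω_in = 8/3

8/3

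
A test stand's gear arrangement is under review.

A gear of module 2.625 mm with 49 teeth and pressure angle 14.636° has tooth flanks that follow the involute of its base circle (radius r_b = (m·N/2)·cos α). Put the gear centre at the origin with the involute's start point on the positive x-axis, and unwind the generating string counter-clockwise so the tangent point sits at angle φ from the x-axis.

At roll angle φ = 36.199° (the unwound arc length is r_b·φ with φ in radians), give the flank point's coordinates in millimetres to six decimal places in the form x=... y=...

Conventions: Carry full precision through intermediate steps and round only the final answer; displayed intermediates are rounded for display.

x=73.432522 y=5.024979

recognized (one wheel, involute flank): single-mesh tooth geometry, m = 2.625, N = 49
pitch radius r_p = m·N/2 = 2.625·49/2 = 64.312500
base radius r_b = r_p·cos α = 64.312500·cos 14.636° = 62.225598
roll angle φ = 36.199° = 0.63179174 rad
x = r_b·(cos φ + φ·sin φ) = 73.432522
y = r_b·(sin φ − φ·cos φ) = 5.024979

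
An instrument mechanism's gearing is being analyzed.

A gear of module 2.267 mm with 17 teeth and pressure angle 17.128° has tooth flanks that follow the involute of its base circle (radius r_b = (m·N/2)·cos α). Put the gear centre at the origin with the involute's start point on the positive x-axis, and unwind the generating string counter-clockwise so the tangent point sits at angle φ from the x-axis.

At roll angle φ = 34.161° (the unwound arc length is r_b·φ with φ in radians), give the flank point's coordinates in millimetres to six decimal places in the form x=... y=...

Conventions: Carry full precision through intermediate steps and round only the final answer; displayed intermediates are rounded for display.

single-mesh involute tooth geometry (17T wheel at module 2.267)
pitch radius r_p = m·N/2 = 2.267·17/2 = 19.269500
base radius r_b = r_p·cos α = 19.269500·cos 17.128° = 18.414882
roll angle φ = 34.161° = 0.59622193 rad
x = r_b·(cos φ + φ·sin φ) = 21.402765
y = r_b·(sin φ − φ·cos φ) = 1.255319

x=21.402765 y=1.255319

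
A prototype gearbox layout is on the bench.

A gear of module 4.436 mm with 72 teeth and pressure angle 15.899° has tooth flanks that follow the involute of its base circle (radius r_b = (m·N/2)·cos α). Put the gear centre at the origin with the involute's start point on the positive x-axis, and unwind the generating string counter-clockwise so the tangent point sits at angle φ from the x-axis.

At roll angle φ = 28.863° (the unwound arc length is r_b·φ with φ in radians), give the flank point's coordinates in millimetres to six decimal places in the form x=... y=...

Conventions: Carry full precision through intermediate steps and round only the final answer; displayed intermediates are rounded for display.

x=171.855748 y=6.380114

topology: single-mesh involute geometry — m = 4.436, N = 72
pitch radius r_p = m·N/2 = 4.436·72/2 = 159.696000
base radius r_b = r_p·cos α = 159.696000·cos 15.899° = 153.587004
roll angle φ = 28.863° = 0.50375438 rad
x = r_b·(cos φ + φ·sin φ) = 171.855748
y = r_b·(sin φ − φ·cos φ) = 6.380114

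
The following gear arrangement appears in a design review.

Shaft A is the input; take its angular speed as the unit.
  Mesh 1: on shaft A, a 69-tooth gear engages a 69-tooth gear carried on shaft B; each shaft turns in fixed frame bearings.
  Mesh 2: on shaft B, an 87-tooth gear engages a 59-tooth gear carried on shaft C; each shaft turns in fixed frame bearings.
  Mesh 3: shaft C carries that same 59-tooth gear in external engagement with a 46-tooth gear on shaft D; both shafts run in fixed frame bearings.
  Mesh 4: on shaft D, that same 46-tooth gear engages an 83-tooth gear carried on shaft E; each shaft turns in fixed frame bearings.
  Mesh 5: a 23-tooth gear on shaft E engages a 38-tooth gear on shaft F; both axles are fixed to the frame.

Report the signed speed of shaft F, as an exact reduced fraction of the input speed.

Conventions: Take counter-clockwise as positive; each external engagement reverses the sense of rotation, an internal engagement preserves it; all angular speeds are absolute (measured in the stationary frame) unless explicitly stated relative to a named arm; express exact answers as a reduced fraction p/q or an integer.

5-mesh fixed-axis compound train (all bearings frame-fixed)
mesh 1 [69T→69T]: |ω|/ω_in = 1×69/69 = 1, sense flips to −
mesh 2 [87T→59T]: |ω|/ω_in = 1×87/59 = 87/59, sense flips to +
mesh 3 [59T→46T]: |ω|/ω_in = (87/59)×59/46 = 87/46, sense flips to −
mesh 4 [46T→83T]: |ω|/ω_in = (87/46)×46/83 = 87/83, sense flips to +
mesh 5 [23T→38T]: |ω|/ω_in = (87/83)×23/38 = 2001/3154, sense flips to −
signed output speed (× input speed) = -2001/3154

-2001/3154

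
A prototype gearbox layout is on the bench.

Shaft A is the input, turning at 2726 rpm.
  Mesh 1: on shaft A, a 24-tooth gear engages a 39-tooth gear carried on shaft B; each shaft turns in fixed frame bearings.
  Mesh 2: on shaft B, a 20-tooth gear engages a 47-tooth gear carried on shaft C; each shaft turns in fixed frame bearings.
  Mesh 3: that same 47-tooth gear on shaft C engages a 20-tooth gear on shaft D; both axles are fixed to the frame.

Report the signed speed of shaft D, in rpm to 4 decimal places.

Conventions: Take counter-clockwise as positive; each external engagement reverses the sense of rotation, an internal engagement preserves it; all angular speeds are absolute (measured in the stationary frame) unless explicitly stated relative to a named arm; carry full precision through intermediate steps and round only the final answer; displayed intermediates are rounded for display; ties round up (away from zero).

-1677.5385 rpm

recognized (4 fixed axles, 3 meshes): fixed-axis compound train
mesh 1 [24T→39T]: ω = 2726.0000×24/39 = 1677.5385 rpm, sense flips to −
mesh 2 [20T→47T]: ω = 1677.5385×20/47 = 713.8462 rpm, sense flips to +
mesh 3 [47T→20T]: ω = 713.8462×47/20 = 1677.5385 rpm, sense flips to −
signed output speed = -1677.5385 rpm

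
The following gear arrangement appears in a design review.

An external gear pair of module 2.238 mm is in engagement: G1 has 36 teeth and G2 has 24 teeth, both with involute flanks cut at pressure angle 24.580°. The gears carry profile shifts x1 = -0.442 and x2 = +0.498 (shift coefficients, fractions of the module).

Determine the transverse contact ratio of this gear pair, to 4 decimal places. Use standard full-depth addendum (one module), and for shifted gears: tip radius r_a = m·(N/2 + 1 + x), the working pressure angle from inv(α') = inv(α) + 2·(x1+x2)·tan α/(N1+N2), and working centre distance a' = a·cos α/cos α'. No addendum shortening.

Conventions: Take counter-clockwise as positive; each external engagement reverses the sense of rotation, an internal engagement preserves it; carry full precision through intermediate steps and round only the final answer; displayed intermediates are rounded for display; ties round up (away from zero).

class = single-mesh tooth geometry [involute pair 36T × 24T, m = 2.238]
base radii: r_b1 = 36.633519, r_b2 = 24.422346
tip radii: r_a1 = 41.532804, r_a2 = 30.208524
inv(α') = inv(24.580°) + 2·(-0.442+0.498)·tan α/(36+24) = 0.02926549  ⇒  α' = 24.81134°
a' = a·cos α / cos α' = 67.1400·cos 24.580°/cos 24.81134° = 67.264776
action lengths: √(r_a1²−r_b1²) = 19.569341, √(r_a2²−r_b2²) = 17.779312
base pitch p_b = π·m·cos α = 6.393755
CR = (19.569341 + 17.779312 − 67.264776·sin 24.81134°)/6.393755 = 1.426739
contact ratio ≈ 1.4267

1.4267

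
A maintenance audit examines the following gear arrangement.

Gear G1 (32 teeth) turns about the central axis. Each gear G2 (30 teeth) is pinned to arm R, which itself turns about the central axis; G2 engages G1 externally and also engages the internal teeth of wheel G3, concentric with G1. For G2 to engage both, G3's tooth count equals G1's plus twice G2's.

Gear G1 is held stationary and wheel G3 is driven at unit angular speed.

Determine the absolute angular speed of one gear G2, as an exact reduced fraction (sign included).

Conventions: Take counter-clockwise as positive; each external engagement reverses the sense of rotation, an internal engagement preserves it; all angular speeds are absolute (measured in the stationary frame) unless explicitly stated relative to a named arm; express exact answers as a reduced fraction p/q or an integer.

23/15

class = planetary set [G3 = 32+2·30 = 92; Willis about the carrier]
ring teeth: 32 + 2·30 = 92
32(ω_sun−ω_arm) = −92(ω_ring−ω_arm),  ω_sun = 0, ω_ring = 1
32(0−ω_arm) = −92(1−ω_arm)  ⇒  124·ω_arm = 92  ⇒  ω_arm = 23/31
sun–planet mesh: 32·(0−23/31) = −30·(ω_p−ω_arm)  ⇒  ω_p−ω_arm = 368/465
ω_p = 23/31 + 368/465 = 23/15
exact speed ratio = 23/15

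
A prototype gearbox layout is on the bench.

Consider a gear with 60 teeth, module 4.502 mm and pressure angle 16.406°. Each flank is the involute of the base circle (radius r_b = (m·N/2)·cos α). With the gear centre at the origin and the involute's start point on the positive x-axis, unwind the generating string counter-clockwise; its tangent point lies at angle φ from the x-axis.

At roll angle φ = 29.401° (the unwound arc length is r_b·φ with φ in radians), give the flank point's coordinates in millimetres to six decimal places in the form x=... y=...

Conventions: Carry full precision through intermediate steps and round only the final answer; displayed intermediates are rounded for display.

single-mesh involute tooth geometry (60T wheel at module 4.502)
pitch radius r_p = m·N/2 = 4.502·60/2 = 135.060000
base radius r_b = r_p·cos α = 135.060000·cos 16.406° = 129.560951
roll angle φ = 29.401° = 0.51314425 rad
x = r_b·(cos φ + φ·sin φ) = 145.512170
y = r_b·(sin φ − φ·cos φ) = 5.683190

x=145.512170 y=5.683190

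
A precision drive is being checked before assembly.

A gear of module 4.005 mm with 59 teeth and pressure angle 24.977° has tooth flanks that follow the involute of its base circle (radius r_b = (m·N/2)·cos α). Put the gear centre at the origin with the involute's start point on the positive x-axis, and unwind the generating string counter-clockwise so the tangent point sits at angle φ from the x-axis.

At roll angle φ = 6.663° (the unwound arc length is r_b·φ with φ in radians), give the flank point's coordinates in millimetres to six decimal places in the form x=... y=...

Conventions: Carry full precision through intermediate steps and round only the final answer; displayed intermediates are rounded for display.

topology: single-mesh involute geometry — m = 4.005, N = 59
pitch radius r_p = m·N/2 = 4.005·59/2 = 118.147500
base radius r_b = r_p·cos α = 118.147500·cos 24.977° = 107.098034
roll angle φ = 6.663° = 0.11629129 rad
x = r_b·(cos φ + φ·sin φ) = 107.819767
y = r_b·(sin φ − φ·cos φ) = 0.056068

x=107.819767 y=0.056068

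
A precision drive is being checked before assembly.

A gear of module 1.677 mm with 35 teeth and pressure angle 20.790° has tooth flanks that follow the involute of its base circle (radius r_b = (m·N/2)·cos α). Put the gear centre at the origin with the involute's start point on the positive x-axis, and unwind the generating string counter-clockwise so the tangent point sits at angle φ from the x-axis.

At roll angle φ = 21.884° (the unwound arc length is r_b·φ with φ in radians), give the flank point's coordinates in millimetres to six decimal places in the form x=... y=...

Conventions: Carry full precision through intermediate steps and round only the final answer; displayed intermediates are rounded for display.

topology: single-mesh involute geometry — m = 1.677, N = 35
pitch radius r_p = m·N/2 = 1.677·35/2 = 29.347500
base radius r_b = r_p·cos α = 29.347500·cos 20.790° = 27.436615
roll angle φ = 21.884° = 0.38194785 rad
x = r_b·(cos φ + φ·sin φ) = 29.365499
y = r_b·(sin φ − φ·cos φ) = 0.502195

x=29.365499 y=0.502195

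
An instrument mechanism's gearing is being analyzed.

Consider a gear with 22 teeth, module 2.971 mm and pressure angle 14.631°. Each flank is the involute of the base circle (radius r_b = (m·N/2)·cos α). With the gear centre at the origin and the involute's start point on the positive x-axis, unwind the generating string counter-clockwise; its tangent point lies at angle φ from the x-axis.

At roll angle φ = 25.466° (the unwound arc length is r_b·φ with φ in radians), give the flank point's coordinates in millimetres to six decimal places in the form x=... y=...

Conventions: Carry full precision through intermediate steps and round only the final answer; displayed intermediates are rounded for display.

class = single-mesh tooth geometry [base-circle involute, m = 2.971, 22T]
pitch radius r_p = m·N/2 = 2.971·22/2 = 32.681000
base radius r_b = r_p·cos α = 32.681000·cos 14.631° = 31.621242
roll angle φ = 25.466° = 0.44446555 rad
x = r_b·(cos φ + φ·sin φ) = 34.592053
y = r_b·(sin φ − φ·cos φ) = 0.907336

x=34.592053 y=0.907336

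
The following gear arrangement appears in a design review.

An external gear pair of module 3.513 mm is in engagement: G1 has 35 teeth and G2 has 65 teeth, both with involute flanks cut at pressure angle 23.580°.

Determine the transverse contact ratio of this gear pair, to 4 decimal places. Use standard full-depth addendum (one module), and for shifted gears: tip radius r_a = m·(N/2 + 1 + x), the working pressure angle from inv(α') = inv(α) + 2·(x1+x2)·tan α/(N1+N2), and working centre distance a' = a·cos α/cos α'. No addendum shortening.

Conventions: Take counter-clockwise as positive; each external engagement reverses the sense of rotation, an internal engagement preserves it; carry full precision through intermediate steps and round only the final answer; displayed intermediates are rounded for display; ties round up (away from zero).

recognized (one external pair, fixed centres): single-mesh tooth geometry, m = 3.513, N1 = 35, N2 = 65
base radii: r_b1 = 56.344278, r_b2 = 104.639373
tip radii: r_a1 = 64.990500, r_a2 = 117.685500
no profile shift: α' = α, a' = a
action lengths: √(r_a1²−r_b1²) = 32.389620, √(r_a2²−r_b2²) = 53.856091
base pitch p_b = π·m·cos α = 10.114901
CR = (32.389620 + 53.856091 − 175.650000·sin 23.58000°)/10.114901 = 1.579906
contact ratio ≈ 1.5799

1.5799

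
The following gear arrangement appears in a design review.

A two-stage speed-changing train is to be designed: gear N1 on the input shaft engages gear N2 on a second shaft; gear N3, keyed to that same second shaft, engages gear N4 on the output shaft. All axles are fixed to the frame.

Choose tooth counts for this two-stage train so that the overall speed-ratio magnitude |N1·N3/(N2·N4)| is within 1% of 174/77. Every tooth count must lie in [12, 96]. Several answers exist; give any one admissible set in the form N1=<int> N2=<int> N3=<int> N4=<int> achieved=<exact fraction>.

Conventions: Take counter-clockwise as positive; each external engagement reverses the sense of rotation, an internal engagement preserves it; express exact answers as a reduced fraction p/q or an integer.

N1=12 N2=14 N3=58 N4=22 achieved=174/77

2-stage fixed-axis compound train for ratio 174/77
target = 174/77 in lowest terms: an exact hit needs N1·N3 = k·174 and N2·N4 = k·77 for one integer k, every count in [12, 96]; additionally prefer no 1:1 stage (N1 ≠ N2, N3 ≠ N4)
k = 1…3: no 1:1-free in-range split of k·174 and k·77 into factor pairs; take k = 4
k = 4: N1·N3 = 696 = 12·58, N2·N4 = 308 = 14·22
achieved = 12·58/(14·22) = 174/77; |achieved − target| = 0 ≤ 87/3850 ✓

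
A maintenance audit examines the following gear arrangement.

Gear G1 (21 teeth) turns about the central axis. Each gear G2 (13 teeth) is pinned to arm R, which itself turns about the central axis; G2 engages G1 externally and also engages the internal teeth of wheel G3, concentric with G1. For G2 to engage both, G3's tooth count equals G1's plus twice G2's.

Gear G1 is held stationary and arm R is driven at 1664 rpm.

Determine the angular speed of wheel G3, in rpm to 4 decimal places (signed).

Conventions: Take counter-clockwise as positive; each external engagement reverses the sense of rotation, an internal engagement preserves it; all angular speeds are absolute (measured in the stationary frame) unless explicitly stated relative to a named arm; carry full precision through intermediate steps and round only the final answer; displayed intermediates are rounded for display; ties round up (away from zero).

class = planetary set [G3 = 21+2·13 = 47; Willis about the carrier]
normalise by the input: solve with ω_arm = 1, then scale by 1664 rpm
ring teeth: 21 + 2·13 = 47
21(ω_sun−ω_arm) = −47(ω_ring−ω_arm),  ω_sun = 0, ω_arm = 1
ω_ring = 1 − (21/47)(0−1) = 68/47
scale: ω_ring = 68/47 × 1664 rpm = +2407.4894 rpm

+2407.4894 rpm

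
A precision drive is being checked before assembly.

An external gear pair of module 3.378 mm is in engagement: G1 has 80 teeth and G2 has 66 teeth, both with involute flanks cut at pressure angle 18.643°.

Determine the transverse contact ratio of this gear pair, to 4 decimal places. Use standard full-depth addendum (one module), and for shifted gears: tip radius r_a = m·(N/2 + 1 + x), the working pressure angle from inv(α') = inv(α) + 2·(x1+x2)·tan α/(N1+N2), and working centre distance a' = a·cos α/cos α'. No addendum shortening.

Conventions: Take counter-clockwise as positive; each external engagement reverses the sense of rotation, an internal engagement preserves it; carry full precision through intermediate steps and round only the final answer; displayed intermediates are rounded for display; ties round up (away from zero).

recognized (one external pair, fixed centres): single-mesh tooth geometry, m = 3.378, N1 = 80, N2 = 66
base radii: r_b1 = 128.030087, r_b2 = 105.624822
tip radii: r_a1 = 138.498000, r_a2 = 114.852000
no profile shift: α' = α, a' = a
action lengths: √(r_a1²−r_b1²) = 52.820383, √(r_a2²−r_b2²) = 45.104090
base pitch p_b = π·m·cos α = 10.055460
CR = (52.820383 + 45.104090 − 246.594000·sin 18.64300°)/10.055460 = 1.899032
contact ratio ≈ 1.8990

1.8990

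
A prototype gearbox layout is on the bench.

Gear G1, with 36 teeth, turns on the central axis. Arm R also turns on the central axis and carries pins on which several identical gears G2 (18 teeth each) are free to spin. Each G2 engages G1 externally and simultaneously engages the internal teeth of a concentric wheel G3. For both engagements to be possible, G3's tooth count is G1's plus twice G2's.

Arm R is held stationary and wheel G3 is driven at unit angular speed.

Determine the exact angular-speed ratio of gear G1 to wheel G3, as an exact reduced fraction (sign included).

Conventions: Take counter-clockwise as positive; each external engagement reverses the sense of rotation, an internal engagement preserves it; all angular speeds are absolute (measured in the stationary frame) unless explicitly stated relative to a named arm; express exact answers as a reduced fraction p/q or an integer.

class = planetary set [G3 = 36+2·18 = 72; Willis about the carrier]
ring teeth: 36 + 2·18 = 72
36(ω_sun−ω_arm) = −72(ω_ring−ω_arm),  ω_arm = 0, ω_ring = 1
ω_sun = 0 − (72/36)(1−0) = -2
ω_out/ω_in = -2

-2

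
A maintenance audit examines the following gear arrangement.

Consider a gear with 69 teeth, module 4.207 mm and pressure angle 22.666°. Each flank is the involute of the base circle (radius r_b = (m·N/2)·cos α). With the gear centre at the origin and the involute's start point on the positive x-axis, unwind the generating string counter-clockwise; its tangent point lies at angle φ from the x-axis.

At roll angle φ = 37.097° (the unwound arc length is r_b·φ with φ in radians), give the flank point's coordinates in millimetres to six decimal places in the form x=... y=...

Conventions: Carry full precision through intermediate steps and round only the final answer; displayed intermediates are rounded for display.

single-mesh involute tooth geometry (69T wheel at module 4.207)
pitch radius r_p = m·N/2 = 4.207·69/2 = 145.141500
base radius r_b = r_p·cos α = 145.141500·cos 22.666° = 133.931776
roll angle φ = 37.097° = 0.64746479 rad
x = r_b·(cos φ + φ·sin φ) = 159.130291
y = r_b·(sin φ − φ·cos φ) = 11.617010

x=159.130291 y=11.617010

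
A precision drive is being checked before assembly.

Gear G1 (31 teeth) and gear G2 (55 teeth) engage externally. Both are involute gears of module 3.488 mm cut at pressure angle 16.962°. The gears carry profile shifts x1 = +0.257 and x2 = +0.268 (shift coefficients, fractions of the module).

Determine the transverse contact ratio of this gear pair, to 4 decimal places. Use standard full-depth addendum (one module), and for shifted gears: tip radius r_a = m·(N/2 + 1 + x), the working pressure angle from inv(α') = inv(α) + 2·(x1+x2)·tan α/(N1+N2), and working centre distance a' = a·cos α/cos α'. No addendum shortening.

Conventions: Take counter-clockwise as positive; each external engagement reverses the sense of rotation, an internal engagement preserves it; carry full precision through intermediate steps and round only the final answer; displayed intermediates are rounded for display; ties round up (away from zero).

1.7666

topology: single-mesh involute geometry — m = 3.488, 31T/55T pair
base radii: r_b1 = 51.712132, r_b2 = 91.747332
tip radii: r_a1 = 58.448416, r_a2 = 100.342784
inv(α') = inv(16.962°) + 2·(+0.257+0.268)·tan α/(31+55) = 0.01268677  ⇒  α' = 18.98632°
a' = a·cos α / cos α' = 149.9840·cos 16.962°/cos 18.98632° = 151.713228
action lengths: √(r_a1²−r_b1²) = 27.241011, √(r_a2²−r_b2²) = 40.633747
base pitch p_b = π·m·cos α = 10.481191
CR = (27.241011 + 40.633747 − 151.713228·sin 18.98632°)/10.481191 = 1.766595
contact ratio ≈ 1.7666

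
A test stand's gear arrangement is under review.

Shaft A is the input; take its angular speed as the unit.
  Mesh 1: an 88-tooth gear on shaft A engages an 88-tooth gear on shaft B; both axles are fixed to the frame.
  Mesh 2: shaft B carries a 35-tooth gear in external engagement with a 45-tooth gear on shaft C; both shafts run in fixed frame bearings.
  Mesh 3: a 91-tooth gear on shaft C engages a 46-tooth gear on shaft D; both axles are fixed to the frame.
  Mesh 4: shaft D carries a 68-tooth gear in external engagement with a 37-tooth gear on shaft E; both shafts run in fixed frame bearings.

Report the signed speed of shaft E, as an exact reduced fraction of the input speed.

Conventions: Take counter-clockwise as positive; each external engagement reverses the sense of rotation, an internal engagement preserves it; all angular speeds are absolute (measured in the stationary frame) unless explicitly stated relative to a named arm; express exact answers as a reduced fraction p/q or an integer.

21658/7659

4-mesh fixed-axis compound train (all bearings frame-fixed)
mesh 1 [88T→88T]: |ω|/ω_in = 1×88/88 = 1, sense flips to −
mesh 2 [35T→45T]: |ω|/ω_in = 1×35/45 = 7/9, sense flips to +
mesh 3 [91T→46T]: |ω|/ω_in = (7/9)×91/46 = 637/414, sense flips to −
mesh 4 [68T→37T]: |ω|/ω_in = (637/414)×68/37 = 21658/7659, sense flips to +
signed output speed (× input speed) = 21658/7659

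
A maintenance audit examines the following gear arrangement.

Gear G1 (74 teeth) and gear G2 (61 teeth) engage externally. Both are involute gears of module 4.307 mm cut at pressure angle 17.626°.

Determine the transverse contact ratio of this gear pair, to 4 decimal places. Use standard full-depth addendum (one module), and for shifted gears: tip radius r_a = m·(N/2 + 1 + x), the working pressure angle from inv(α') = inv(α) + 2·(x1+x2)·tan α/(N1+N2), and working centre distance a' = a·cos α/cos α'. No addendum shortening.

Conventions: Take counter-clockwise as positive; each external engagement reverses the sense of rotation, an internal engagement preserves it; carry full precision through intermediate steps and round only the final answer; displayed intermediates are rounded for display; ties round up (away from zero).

class = single-mesh tooth geometry [involute pair 74T × 61T, m = 4.307]
base radii: r_b1 = 151.877630, r_b2 = 125.196425
tip radii: r_a1 = 163.666000, r_a2 = 135.670500
no profile shift: α' = α, a' = a
action lengths: √(r_a1²−r_b1²) = 60.989712, √(r_a2²−r_b2²) = 52.271788
base pitch p_b = π·m·cos α = 12.895612
CR = (60.989712 + 52.271788 − 290.722500·sin 17.62600°)/12.895612 = 1.956482
contact ratio ≈ 1.9565

1.9565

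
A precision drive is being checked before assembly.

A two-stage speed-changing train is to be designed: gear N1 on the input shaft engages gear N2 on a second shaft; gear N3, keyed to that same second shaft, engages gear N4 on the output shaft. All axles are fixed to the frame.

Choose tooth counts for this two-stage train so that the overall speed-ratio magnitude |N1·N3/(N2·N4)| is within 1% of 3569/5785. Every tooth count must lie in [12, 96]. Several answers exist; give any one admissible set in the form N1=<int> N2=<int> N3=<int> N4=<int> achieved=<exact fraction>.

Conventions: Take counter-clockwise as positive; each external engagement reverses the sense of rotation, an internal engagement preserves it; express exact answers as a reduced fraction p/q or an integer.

N1=43 N2=65 N3=83 N4=89 achieved=3569/5785

design class (target 3569/5785): fixed-axis compound train
target = 3569/5785 in lowest terms: an exact hit needs N1·N3 = k·3569 and N2·N4 = k·5785 for one integer k, every count in [12, 96]; additionally prefer no 1:1 stage (N1 ≠ N2, N3 ≠ N4)
k = 1: N1·N3 = 3569 = 43·83, N2·N4 = 5785 = 65·89
achieved = 43·83/(65·89) = 3569/5785; |achieved − target| = 0 ≤ 3569/578500 ✓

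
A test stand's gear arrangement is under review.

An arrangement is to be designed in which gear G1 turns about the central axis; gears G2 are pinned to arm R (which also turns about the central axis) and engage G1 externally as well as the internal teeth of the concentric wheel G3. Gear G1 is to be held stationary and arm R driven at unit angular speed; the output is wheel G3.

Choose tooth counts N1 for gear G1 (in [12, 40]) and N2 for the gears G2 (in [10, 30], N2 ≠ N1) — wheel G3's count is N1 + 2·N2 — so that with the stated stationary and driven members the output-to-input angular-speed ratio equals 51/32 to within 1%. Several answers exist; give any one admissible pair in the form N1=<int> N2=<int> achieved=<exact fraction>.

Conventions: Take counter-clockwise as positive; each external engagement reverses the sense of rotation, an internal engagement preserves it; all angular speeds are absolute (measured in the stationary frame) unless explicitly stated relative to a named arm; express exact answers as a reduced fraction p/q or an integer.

N1=38 N2=13 achieved=51/32

class = planetary set [ratio 51/32 wanted; Willis about the carrier]
Willis with ω_sun = 0: ω_ring/ω_arm = (N1+N3)/N3; set equal to 51/32  ⇒  N3/N1 = 1/(51/32 − 1) = 32/19
N3 = N1 + 2·N2  ⇒  N2/N1 = (N3/N1 − 1)/2 = (32/19 − 1)/2 = 13/38
smallest multiple with N1 ≥ 12 and N2 ≥ 10: k = 1  ⇒  N1 = 1·38 = 38, N2 = 1·13 = 13 (N1 ≤ 40, N2 ≤ 30, N2 ≠ N1 ✓), N3 = 38 + 2·13 = 64
check: (N1+N3)/N3 with N1 = 38, N3 = 64 gives 51/32; |achieved − target| = 0 ≤ 51/3200 ✓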